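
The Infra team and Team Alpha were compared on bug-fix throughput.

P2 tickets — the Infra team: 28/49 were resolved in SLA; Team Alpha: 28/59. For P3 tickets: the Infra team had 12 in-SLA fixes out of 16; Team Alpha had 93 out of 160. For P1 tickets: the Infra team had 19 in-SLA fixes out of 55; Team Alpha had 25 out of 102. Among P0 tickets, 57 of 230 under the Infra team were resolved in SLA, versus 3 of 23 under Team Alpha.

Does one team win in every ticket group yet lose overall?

Yes

P2: the Infra team 28/49 = 57.1%, Team Alpha 28/59 = 47.5% → the Infra team
P3: the Infra team 12/16 = 75.0%, Team Alpha 93/160 = 58.1% → the Infra team
P1: the Infra team 19/55 = 34.5%, Team Alpha 25/102 = 24.5% → the Infra team
P0: the Infra team 57/230 = 24.8%, Team Alpha 3/23 = 13.0% → the Infra team
Overall: the Infra team 116/350 = 33.1%, Team Alpha 149/344 = 43.3% → Team Alpha
The Infra team wins each ticket group but Team Alpha wins overall — the comparison reverses. The Infra team's tickets skew toward P0, which has a lower base rate.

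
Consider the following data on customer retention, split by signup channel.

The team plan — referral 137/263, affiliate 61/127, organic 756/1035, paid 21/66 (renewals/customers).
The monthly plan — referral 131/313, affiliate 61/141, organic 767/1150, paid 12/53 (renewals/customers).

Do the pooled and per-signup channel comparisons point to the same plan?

Yes

Referral: the team plan 137/263 = 52.1%, the monthly plan 131/313 = 41.9% → the team plan
Affiliate: the team plan 61/127 = 48.0%, the monthly plan 61/141 = 43.3% → the team plan
Organic: the team plan 756/1035 = 73.0%, the monthly plan 767/1150 = 66.7% → the team plan
Paid: the team plan 21/66 = 31.8%, the monthly plan 12/53 = 22.6% → the team plan
Overall: the team plan 975/1491 = 65.4%, the monthly plan 971/1657 = 58.6% → the team plan
The team plan wins overall and in every signup group — no reversal.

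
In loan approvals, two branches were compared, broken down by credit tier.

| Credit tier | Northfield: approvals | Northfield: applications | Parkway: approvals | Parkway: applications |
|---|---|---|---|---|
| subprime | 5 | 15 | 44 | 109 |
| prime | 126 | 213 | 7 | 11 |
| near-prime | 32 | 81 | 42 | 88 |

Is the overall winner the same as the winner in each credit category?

Subprime: Northfield 5/15 = 33.3%, Parkway 44/109 = 40.4% → Parkway
Prime: Northfield 126/213 = 59.2%, Parkway 7/11 = 63.6% → Parkway
Near-prime: Northfield 32/81 = 39.5%, Parkway 42/88 = 47.7% → Parkway
Overall: Northfield 163/309 = 52.8%, Parkway 93/208 = 44.7% → Northfield
Parkway wins each credit group but Northfield wins overall — the comparison reverses. Parkway's applications skew toward subprime, which has a lower base rate.

No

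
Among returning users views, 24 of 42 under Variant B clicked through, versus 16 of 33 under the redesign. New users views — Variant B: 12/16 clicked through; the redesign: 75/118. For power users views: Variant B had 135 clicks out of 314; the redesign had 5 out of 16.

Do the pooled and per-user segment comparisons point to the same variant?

No

Returning users: Variant B 24/42 = 57.1%, the redesign 16/33 = 48.5% → Variant B
New users: Variant B 12/16 = 75.0%, the redesign 75/118 = 63.6% → Variant B
Power users: Variant B 135/314 = 43.0%, the redesign 5/16 = 31.2% → Variant B
Overall: Variant B 171/372 = 46.0%, the redesign 96/167 = 57.5% → the redesign
Variant B wins each user group but the redesign wins overall — the comparison reverses. Variant B's views skew toward power users, which has a lower base rate.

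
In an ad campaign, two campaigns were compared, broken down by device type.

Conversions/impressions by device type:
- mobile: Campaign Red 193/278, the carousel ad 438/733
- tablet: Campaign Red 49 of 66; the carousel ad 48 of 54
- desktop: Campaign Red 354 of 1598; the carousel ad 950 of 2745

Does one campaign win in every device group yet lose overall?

Mobile: Campaign Red 193/278 = 69.4%, the carousel ad 438/733 = 59.8% → Campaign Red
Tablet: Campaign Red 49/66 = 74.2%, the carousel ad 48/54 = 88.9% → the carousel ad
Desktop: Campaign Red 354/1598 = 22.2%, the carousel ad 950/2745 = 34.6% → the carousel ad
Overall: Campaign Red 596/1942 = 30.7%, the carousel ad 1436/3532 = 40.7% → the carousel ad
Neither sweeps: Campaign Red wins 1 of 3 groups, the carousel ad wins 2. The carousel ad wins overall but not every group — no Simpson reversal.

No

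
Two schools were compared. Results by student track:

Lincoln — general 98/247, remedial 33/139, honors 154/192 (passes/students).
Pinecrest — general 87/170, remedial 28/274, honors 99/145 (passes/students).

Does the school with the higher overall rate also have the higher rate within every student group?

No

General: Lincoln 98/247 = 39.7%, Pinecrest 87/170 = 51.2% → Pinecrest
Remedial: Lincoln 33/139 = 23.7%, Pinecrest 28/274 = 10.2% → Lincoln
Honors: Lincoln 154/192 = 80.2%, Pinecrest 99/145 = 68.3% → Lincoln
Overall: Lincoln 285/578 = 49.3%, Pinecrest 214/589 = 36.3% → Lincoln
Neither sweeps: Lincoln wins 2 of 3 groups, Pinecrest wins 1. Lincoln wins overall but not every group — no Simpson reversal.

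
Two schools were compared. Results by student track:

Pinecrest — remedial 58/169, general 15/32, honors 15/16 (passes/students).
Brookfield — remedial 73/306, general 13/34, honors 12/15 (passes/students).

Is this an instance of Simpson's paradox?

Remedial: Pinecrest 58/169 = 34.3%, Brookfield 73/306 = 23.9% → Pinecrest
General: Pinecrest 15/32 = 46.9%, Brookfield 13/34 = 38.2% → Pinecrest
Honors: Pinecrest 15/16 = 93.8%, Brookfield 12/15 = 80.0% → Pinecrest
Overall: Pinecrest 88/217 = 40.6%, Brookfield 98/355 = 27.6% → Pinecrest
Pinecrest wins overall and in every student group — no reversal.

No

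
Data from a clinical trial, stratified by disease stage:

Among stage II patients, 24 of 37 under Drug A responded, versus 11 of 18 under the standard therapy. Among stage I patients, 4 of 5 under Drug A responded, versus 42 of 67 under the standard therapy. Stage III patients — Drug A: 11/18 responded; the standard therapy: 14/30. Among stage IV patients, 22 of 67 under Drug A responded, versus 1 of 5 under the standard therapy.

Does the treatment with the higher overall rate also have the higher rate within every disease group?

Stage II: Drug A 24/37 = 64.9%, the standard therapy 11/18 = 61.1% → Drug A
Stage I: Drug A 4/5 = 80.0%, the standard therapy 42/67 = 62.7% → Drug A
Stage III: Drug A 11/18 = 61.1%, the standard therapy 14/30 = 46.7% → Drug A
Stage IV: Drug A 22/67 = 32.8%, the standard therapy 1/5 = 20.0% → Drug A
Overall: Drug A 61/127 = 48.0%, the standard therapy 68/120 = 56.7% → the standard therapy
Drug A wins each disease group but the standard therapy wins overall — the comparison reverses. Drug A's patients skew toward stage IV, which has a lower base rate.

No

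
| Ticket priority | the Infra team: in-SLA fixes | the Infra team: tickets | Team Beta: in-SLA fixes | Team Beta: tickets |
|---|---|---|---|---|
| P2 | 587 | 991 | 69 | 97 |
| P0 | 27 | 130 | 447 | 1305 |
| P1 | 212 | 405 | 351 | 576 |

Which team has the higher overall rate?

the Infra team

P2: the Infra team 587/991 = 59.2%, Team Beta 69/97 = 71.1% → Team Beta
P0: the Infra team 27/130 = 20.8%, Team Beta 447/1305 = 34.3% → Team Beta
P1: the Infra team 212/405 = 52.3%, Team Beta 351/576 = 60.9% → Team Beta
Overall: the Infra team 826/1526 = 54.1%, Team Beta 867/1978 = 43.8% → the Infra team
(Team Beta wins every ticket group but the Infra team wins overall — Team Beta's tickets skew toward the low-rate P0 group.)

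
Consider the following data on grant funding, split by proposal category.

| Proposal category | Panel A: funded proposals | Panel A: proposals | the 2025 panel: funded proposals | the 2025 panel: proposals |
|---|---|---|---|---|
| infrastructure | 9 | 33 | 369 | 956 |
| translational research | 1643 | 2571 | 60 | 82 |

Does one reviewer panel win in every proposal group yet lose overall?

Yes

Infrastructure: Panel A 9/33 = 27.3%, the 2025 panel 369/956 = 38.6% → the 2025 panel
Translational research: Panel A 1643/2571 = 63.9%, the 2025 panel 60/82 = 73.2% → the 2025 panel
Overall: Panel A 1652/2604 = 63.4%, the 2025 panel 429/1038 = 41.3% → Panel A
The 2025 panel wins each proposal group but Panel A wins overall — the comparison reverses. The 2025 panel's proposals skew toward infrastructure, which has a lower base rate.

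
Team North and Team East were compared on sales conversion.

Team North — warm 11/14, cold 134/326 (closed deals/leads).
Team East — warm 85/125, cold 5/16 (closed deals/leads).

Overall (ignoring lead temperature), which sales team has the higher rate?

Team East

Warm: Team North 11/14 = 78.6%, Team East 85/125 = 68.0% → Team North
Cold: Team North 134/326 = 41.1%, Team East 5/16 = 31.2% → Team North
Overall: Team North 145/340 = 42.6%, Team East 90/141 = 63.8% → Team East
(Team North wins every lead group but Team East wins overall — Team North's leads skew toward the low-rate cold group.)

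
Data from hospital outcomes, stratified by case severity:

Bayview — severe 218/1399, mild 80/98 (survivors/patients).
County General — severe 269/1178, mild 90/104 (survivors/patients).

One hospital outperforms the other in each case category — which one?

County General

Severe: Bayview 218/1399 = 15.6%, County General 269/1178 = 22.8% → County General
Mild: Bayview 80/98 = 81.6%, County General 90/104 = 86.5% → County General
County General has the higher rate in both groups.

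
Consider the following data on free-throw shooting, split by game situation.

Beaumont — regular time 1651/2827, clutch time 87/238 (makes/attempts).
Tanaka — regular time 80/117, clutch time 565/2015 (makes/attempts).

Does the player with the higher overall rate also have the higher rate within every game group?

Regular time: Beaumont 1651/2827 = 58.4%, Tanaka 80/117 = 68.4% → Tanaka
Clutch time: Beaumont 87/238 = 36.6%, Tanaka 565/2015 = 28.0% → Beaumont
Overall: Beaumont 1738/3065 = 56.7%, Tanaka 645/2132 = 30.3% → Beaumont
Neither sweeps: Beaumont wins 1 of 2 groups, Tanaka wins 1. Beaumont wins overall but not every group — no Simpson reversal.

No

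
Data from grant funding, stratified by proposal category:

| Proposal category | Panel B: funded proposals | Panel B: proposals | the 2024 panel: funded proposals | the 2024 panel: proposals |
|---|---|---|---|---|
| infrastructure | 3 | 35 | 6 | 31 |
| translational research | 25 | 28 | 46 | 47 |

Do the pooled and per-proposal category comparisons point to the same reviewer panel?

Yes

Infrastructure: Panel B 3/35 = 8.6%, the 2024 panel 6/31 = 19.4% → the 2024 panel
Translational research: Panel B 25/28 = 89.3%, the 2024 panel 46/47 = 97.9% → the 2024 panel
Overall: Panel B 28/63 = 44.4%, the 2024 panel 52/78 = 66.7% → the 2024 panel
The 2024 panel wins overall and in every proposal group — no reversal.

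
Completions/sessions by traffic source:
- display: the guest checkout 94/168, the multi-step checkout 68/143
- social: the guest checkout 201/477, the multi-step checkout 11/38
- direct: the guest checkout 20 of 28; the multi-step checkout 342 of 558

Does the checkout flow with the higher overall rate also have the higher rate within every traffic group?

Display: the guest checkout 94/168 = 56.0%, the multi-step checkout 68/143 = 47.6% → the guest checkout
Social: the guest checkout 201/477 = 42.1%, the multi-step checkout 11/38 = 28.9% → the guest checkout
Direct: the guest checkout 20/28 = 71.4%, the multi-step checkout 342/558 = 61.3% → the guest checkout
Overall: the guest checkout 315/673 = 46.8%, the multi-step checkout 421/739 = 57.0% → the multi-step checkout
The guest checkout wins each traffic group but the multi-step checkout wins overall — the comparison reverses. The guest checkout's sessions skew toward social, which has a lower base rate.

No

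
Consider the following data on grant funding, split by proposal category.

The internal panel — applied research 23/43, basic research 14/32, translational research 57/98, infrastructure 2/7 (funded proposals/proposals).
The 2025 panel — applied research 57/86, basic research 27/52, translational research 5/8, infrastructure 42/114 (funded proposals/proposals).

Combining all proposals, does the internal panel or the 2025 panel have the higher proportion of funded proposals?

Applied research: the internal panel 23/43 = 53.5%, the 2025 panel 57/86 = 66.3% → the 2025 panel
Basic research: the internal panel 14/32 = 43.8%, the 2025 panel 27/52 = 51.9% → the 2025 panel
Translational research: the internal panel 57/98 = 58.2%, the 2025 panel 5/8 = 62.5% → the 2025 panel
Infrastructure: the internal panel 2/7 = 28.6%, the 2025 panel 42/114 = 36.8% → the 2025 panel
Overall: the internal panel 96/180 = 53.3%, the 2025 panel 131/260 = 50.4% → the internal panel
(The 2025 panel wins every proposal group but the internal panel wins overall — the 2025 panel's proposals skew toward the low-rate infrastructure group.)

the internal panel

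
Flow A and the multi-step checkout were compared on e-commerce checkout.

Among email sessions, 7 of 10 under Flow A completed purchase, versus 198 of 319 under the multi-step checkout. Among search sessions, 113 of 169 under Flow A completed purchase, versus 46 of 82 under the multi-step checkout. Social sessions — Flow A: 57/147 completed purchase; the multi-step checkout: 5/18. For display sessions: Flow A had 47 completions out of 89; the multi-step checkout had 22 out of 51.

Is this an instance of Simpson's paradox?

Email: Flow A 7/10 = 70.0%, the multi-step checkout 198/319 = 62.1% → Flow A
Search: Flow A 113/169 = 66.9%, the multi-step checkout 46/82 = 56.1% → Flow A
Social: Flow A 57/147 = 38.8%, the multi-step checkout 5/18 = 27.8% → Flow A
Display: Flow A 47/89 = 52.8%, the multi-step checkout 22/51 = 43.1% → Flow A
Overall: Flow A 224/415 = 54.0%, the multi-step checkout 271/470 = 57.7% → the multi-step checkout
Flow A wins each traffic group but the multi-step checkout wins overall — the comparison reverses. Flow A's sessions skew toward social, which has a lower base rate.

Yes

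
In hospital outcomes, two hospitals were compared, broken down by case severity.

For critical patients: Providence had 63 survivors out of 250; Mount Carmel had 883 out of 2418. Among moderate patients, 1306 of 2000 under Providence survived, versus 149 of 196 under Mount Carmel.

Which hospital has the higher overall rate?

Providence

Critical: Providence 63/250 = 25.2%, Mount Carmel 883/2418 = 36.5% → Mount Carmel
Moderate: Providence 1306/2000 = 65.3%, Mount Carmel 149/196 = 76.0% → Mount Carmel
Overall: Providence 1369/2250 = 60.8%, Mount Carmel 1032/2614 = 39.5% → Providence
(Mount Carmel wins every case group but Providence wins overall — Mount Carmel's patients skew toward the low-rate critical group.)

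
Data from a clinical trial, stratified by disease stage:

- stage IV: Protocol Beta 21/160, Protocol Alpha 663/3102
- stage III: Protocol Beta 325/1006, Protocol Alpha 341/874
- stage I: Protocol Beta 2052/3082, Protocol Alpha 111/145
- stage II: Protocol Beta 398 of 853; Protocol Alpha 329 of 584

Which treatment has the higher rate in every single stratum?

Stage IV: Protocol Beta 21/160 = 13.1%, Protocol Alpha 663/3102 = 21.4% → Protocol Alpha
Stage III: Protocol Beta 325/1006 = 32.3%, Protocol Alpha 341/874 = 39.0% → Protocol Alpha
Stage I: Protocol Beta 2052/3082 = 66.6%, Protocol Alpha 111/145 = 76.6% → Protocol Alpha
Stage II: Protocol Beta 398/853 = 46.7%, Protocol Alpha 329/584 = 56.3% → Protocol Alpha
Protocol Alpha has the higher rate in all 4 groups.

Protocol Alpha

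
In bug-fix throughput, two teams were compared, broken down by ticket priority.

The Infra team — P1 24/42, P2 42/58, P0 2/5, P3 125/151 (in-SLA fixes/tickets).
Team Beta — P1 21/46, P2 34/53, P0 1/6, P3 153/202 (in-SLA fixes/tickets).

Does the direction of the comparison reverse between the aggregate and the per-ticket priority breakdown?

No

P1: the Infra team 24/42 = 57.1%, Team Beta 21/46 = 45.7% → the Infra team
P2: the Infra team 42/58 = 72.4%, Team Beta 34/53 = 64.2% → the Infra team
P0: the Infra team 2/5 = 40.0%, Team Beta 1/6 = 16.7% → the Infra team
P3: the Infra team 125/151 = 82.8%, Team Beta 153/202 = 75.7% → the Infra team
Overall: the Infra team 193/256 = 75.4%, Team Beta 209/307 = 68.1% → the Infra team
The Infra team wins overall and in every ticket group — no reversal.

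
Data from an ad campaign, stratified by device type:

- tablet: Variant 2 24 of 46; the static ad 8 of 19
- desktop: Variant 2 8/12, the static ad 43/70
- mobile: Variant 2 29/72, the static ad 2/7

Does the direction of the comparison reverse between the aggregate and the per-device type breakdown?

Tablet: Variant 2 24/46 = 52.2%, the static ad 8/19 = 42.1% → Variant 2
Desktop: Variant 2 8/12 = 66.7%, the static ad 43/70 = 61.4% → Variant 2
Mobile: Variant 2 29/72 = 40.3%, the static ad 2/7 = 28.6% → Variant 2
Overall: Variant 2 61/130 = 46.9%, the static ad 53/96 = 55.2% → the static ad
Variant 2 wins each device group but the static ad wins overall — the comparison reverses. Variant 2's impressions skew toward mobile, which has a lower base rate.

Yes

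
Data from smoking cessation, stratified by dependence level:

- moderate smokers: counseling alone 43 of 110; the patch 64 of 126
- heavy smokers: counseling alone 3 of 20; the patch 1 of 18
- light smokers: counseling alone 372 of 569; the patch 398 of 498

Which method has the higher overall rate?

the patch

Moderate smokers: counseling alone 43/110 = 39.1%, the patch 64/126 = 50.8% → the patch
Heavy smokers: counseling alone 3/20 = 15.0%, the patch 1/18 = 5.6% → counseling alone
Light smokers: counseling alone 372/569 = 65.4%, the patch 398/498 = 79.9% → the patch
Overall: counseling alone 418/699 = 59.8%, the patch 463/642 = 72.1% → the patch
(Neither sweeps every dependence group, but the patch has the higher pooled rate.)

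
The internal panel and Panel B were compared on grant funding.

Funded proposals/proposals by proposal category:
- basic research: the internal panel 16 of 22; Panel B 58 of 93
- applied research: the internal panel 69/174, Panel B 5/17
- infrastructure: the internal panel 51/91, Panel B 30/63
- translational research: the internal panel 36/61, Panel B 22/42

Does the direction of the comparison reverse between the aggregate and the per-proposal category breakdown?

Yes

Basic research: the internal panel 16/22 = 72.7%, Panel B 58/93 = 62.4% → the internal panel
Applied research: the internal panel 69/174 = 39.7%, Panel B 5/17 = 29.4% → the internal panel
Infrastructure: the internal panel 51/91 = 56.0%, Panel B 30/63 = 47.6% → the internal panel
Translational research: the internal panel 36/61 = 59.0%, Panel B 22/42 = 52.4% → the internal panel
Overall: the internal panel 172/348 = 49.4%, Panel B 115/215 = 53.5% → Panel B
The internal panel wins each proposal group but Panel B wins overall — the comparison reverses. The internal panel's proposals skew toward applied research, which has a lower base rate.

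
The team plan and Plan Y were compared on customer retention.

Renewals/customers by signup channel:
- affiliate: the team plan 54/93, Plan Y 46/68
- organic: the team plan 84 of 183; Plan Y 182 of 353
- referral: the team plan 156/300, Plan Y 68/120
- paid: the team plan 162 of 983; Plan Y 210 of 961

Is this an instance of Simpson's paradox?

No

Affiliate: the team plan 54/93 = 58.1%, Plan Y 46/68 = 67.6% → Plan Y
Organic: the team plan 84/183 = 45.9%, Plan Y 182/353 = 51.6% → Plan Y
Referral: the team plan 156/300 = 52.0%, Plan Y 68/120 = 56.7% → Plan Y
Paid: the team plan 162/983 = 16.5%, Plan Y 210/961 = 21.9% → Plan Y
Overall: the team plan 456/1559 = 29.2%, Plan Y 506/1502 = 33.7% → Plan Y
Plan Y wins overall and in every signup group — no reversal.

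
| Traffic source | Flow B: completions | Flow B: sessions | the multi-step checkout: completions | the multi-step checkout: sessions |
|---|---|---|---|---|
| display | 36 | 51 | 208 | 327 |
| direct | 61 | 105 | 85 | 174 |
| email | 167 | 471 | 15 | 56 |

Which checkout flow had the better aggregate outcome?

Display: Flow B 36/51 = 70.6%, the multi-step checkout 208/327 = 63.6% → Flow B
Direct: Flow B 61/105 = 58.1%, the multi-step checkout 85/174 = 48.9% → Flow B
Email: Flow B 167/471 = 35.5%, the multi-step checkout 15/56 = 26.8% → Flow B
Overall: Flow B 264/627 = 42.1%, the multi-step checkout 308/557 = 55.3% → the multi-step checkout
(Flow B wins every traffic group but the multi-step checkout wins overall — Flow B's sessions skew toward the low-rate email group.)

the multi-step checkout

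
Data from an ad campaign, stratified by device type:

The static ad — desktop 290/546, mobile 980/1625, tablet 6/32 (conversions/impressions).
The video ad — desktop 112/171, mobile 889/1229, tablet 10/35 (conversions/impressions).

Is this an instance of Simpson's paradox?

Desktop: the static ad 290/546 = 53.1%, the video ad 112/171 = 65.5% → the video ad
Mobile: the static ad 980/1625 = 60.3%, the video ad 889/1229 = 72.3% → the video ad
Tablet: the static ad 6/32 = 18.8%, the video ad 10/35 = 28.6% → the video ad
Overall: the static ad 1276/2203 = 57.9%, the video ad 1011/1435 = 70.5% → the video ad
The video ad wins overall and in every device group — no reversal.

No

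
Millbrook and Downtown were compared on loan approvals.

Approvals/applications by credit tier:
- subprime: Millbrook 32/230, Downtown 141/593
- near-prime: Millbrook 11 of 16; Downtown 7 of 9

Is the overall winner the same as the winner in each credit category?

Subprime: Millbrook 32/230 = 13.9%, Downtown 141/593 = 23.8% → Downtown
Near-prime: Millbrook 11/16 = 68.8%, Downtown 7/9 = 77.8% → Downtown
Overall: Millbrook 43/246 = 17.5%, Downtown 148/602 = 24.6% → Downtown
Downtown wins overall and in every credit group — no reversal.

Yes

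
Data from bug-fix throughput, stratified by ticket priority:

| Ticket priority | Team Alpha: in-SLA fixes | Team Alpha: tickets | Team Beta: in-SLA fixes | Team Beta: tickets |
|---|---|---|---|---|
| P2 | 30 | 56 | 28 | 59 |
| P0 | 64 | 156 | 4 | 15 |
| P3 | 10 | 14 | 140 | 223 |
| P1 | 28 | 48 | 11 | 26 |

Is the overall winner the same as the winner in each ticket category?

No

P2: Team Alpha 30/56 = 53.6%, Team Beta 28/59 = 47.5% → Team Alpha
P0: Team Alpha 64/156 = 41.0%, Team Beta 4/15 = 26.7% → Team Alpha
P3: Team Alpha 10/14 = 71.4%, Team Beta 140/223 = 62.8% → Team Alpha
P1: Team Alpha 28/48 = 58.3%, Team Beta 11/26 = 42.3% → Team Alpha
Overall: Team Alpha 132/274 = 48.2%, Team Beta 183/323 = 56.7% → Team Beta
Team Alpha wins each ticket group but Team Beta wins overall — the comparison reverses. Team Alpha's tickets skew toward P0, which has a lower base rate.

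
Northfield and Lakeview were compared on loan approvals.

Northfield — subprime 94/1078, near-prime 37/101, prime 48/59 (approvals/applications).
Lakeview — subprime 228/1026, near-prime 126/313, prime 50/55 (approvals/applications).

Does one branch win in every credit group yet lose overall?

No

Subprime: Northfield 94/1078 = 8.7%, Lakeview 228/1026 = 22.2% → Lakeview
Near-prime: Northfield 37/101 = 36.6%, Lakeview 126/313 = 40.3% → Lakeview
Prime: Northfield 48/59 = 81.4%, Lakeview 50/55 = 90.9% → Lakeview
Overall: Northfield 179/1238 = 14.5%, Lakeview 404/1394 = 29.0% → Lakeview
Lakeview wins overall and in every credit group — no reversal.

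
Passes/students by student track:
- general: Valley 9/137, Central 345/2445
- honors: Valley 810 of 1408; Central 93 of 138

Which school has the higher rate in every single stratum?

General: Valley 9/137 = 6.6%, Central 345/2445 = 14.1% → Central
Honors: Valley 810/1408 = 57.5%, Central 93/138 = 67.4% → Central
Central has the higher rate in both groups.

Central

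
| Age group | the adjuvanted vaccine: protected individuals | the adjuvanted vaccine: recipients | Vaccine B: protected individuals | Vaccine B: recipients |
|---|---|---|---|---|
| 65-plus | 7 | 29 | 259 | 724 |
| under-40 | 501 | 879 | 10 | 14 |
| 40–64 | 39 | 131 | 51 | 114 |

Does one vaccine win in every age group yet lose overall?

Yes

65-plus: the adjuvanted vaccine 7/29 = 24.1%, Vaccine B 259/724 = 35.8% → Vaccine B
Under-40: the adjuvanted vaccine 501/879 = 57.0%, Vaccine B 10/14 = 71.4% → Vaccine B
40–64: the adjuvanted vaccine 39/131 = 29.8%, Vaccine B 51/114 = 44.7% → Vaccine B
Overall: the adjuvanted vaccine 547/1039 = 52.6%, Vaccine B 320/852 = 37.6% → the adjuvanted vaccine
Vaccine B wins each age group but the adjuvanted vaccine wins overall — the comparison reverses. Vaccine B's recipients skew toward 65-plus, which has a lower base rate.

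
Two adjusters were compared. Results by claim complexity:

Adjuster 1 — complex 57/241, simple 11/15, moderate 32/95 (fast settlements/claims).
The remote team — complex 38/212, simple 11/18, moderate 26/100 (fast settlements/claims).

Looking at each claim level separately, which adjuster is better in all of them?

Complex: Adjuster 1 57/241 = 23.7%, the remote team 38/212 = 17.9% → Adjuster 1
Simple: Adjuster 1 11/15 = 73.3%, the remote team 11/18 = 61.1% → Adjuster 1
Moderate: Adjuster 1 32/95 = 33.7%, the remote team 26/100 = 26.0% → Adjuster 1
Adjuster 1 has the higher rate in all 3 groups.

Adjuster 1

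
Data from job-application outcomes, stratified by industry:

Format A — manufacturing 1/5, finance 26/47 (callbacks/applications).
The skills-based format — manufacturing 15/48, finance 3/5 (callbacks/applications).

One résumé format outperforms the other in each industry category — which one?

Manufacturing: Format A 1/5 = 20.0%, the skills-based format 15/48 = 31.2% → the skills-based format
Finance: Format A 26/47 = 55.3%, the skills-based format 3/5 = 60.0% → the skills-based format
The skills-based format has the higher rate in both groups.

the skills-based format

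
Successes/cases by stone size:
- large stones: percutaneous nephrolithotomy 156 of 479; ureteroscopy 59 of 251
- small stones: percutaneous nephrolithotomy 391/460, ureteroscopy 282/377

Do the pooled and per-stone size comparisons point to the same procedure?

Large stones: percutaneous nephrolithotomy 156/479 = 32.6%, ureteroscopy 59/251 = 23.5% → percutaneous nephrolithotomy
Small stones: percutaneous nephrolithotomy 391/460 = 85.0%, ureteroscopy 282/377 = 74.8% → percutaneous nephrolithotomy
Overall: percutaneous nephrolithotomy 547/939 = 58.3%, ureteroscopy 341/628 = 54.3% → percutaneous nephrolithotomy
Percutaneous nephrolithotomy wins overall and in every stone group — no reversal.

Yes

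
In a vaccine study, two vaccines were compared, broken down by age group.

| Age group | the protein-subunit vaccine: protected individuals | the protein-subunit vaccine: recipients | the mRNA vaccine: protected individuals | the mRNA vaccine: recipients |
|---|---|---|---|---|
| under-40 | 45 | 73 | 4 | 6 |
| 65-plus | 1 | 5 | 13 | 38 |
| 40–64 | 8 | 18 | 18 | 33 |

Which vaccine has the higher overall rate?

Under-40: the protein-subunit vaccine 45/73 = 61.6%, the mRNA vaccine 4/6 = 66.7% → the mRNA vaccine
65-plus: the protein-subunit vaccine 1/5 = 20.0%, the mRNA vaccine 13/38 = 34.2% → the mRNA vaccine
40–64: the protein-subunit vaccine 8/18 = 44.4%, the mRNA vaccine 18/33 = 54.5% → the mRNA vaccine
Overall: the protein-subunit vaccine 54/96 = 56.2%, the mRNA vaccine 35/77 = 45.5% → the protein-subunit vaccine
(The mRNA vaccine wins every age group but the protein-subunit vaccine wins overall — the mRNA vaccine's recipients skew toward the low-rate 65-plus group.)

the protein-subunit vaccine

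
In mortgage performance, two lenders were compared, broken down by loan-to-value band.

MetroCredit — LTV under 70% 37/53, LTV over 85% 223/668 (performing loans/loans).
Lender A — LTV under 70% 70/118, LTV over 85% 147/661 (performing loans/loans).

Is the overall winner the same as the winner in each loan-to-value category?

LTV under 70%: MetroCredit 37/53 = 69.8%, Lender A 70/118 = 59.3% → MetroCredit
LTV over 85%: MetroCredit 223/668 = 33.4%, Lender A 147/661 = 22.2% → MetroCredit
Overall: MetroCredit 260/721 = 36.1%, Lender A 217/779 = 27.9% → MetroCredit
MetroCredit wins overall and in every loan-to-value group — no reversal.

Yes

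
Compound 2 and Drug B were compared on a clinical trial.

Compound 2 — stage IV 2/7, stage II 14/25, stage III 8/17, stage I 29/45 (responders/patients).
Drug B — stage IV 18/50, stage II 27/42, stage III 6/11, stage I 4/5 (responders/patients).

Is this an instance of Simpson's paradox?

Yes

Stage IV: Compound 2 2/7 = 28.6%, Drug B 18/50 = 36.0% → Drug B
Stage II: Compound 2 14/25 = 56.0%, Drug B 27/42 = 64.3% → Drug B
Stage III: Compound 2 8/17 = 47.1%, Drug B 6/11 = 54.5% → Drug B
Stage I: Compound 2 29/45 = 64.4%, Drug B 4/5 = 80.0% → Drug B
Overall: Compound 2 53/94 = 56.4%, Drug B 55/108 = 50.9% → Compound 2
Drug B wins each disease group but Compound 2 wins overall — the comparison reverses. Drug B's patients skew toward stage IV, which has a lower base rate.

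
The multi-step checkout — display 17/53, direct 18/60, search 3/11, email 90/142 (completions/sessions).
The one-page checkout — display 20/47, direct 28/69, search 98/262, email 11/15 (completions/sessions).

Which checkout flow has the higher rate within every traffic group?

the one-page checkout

Display: the multi-step checkout 17/53 = 32.1%, the one-page checkout 20/47 = 42.6% → the one-page checkout
Direct: the multi-step checkout 18/60 = 30.0%, the one-page checkout 28/69 = 40.6% → the one-page checkout
Search: the multi-step checkout 3/11 = 27.3%, the one-page checkout 98/262 = 37.4% → the one-page checkout
Email: the multi-step checkout 90/142 = 63.4%, the one-page checkout 11/15 = 73.3% → the one-page checkout
The one-page checkout has the higher rate in all 4 groups.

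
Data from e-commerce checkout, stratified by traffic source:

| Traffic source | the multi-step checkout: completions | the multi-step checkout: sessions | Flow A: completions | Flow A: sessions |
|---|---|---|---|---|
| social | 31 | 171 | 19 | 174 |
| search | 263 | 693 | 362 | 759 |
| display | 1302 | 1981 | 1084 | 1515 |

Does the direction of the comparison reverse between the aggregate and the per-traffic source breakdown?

Social: the multi-step checkout 31/171 = 18.1%, Flow A 19/174 = 10.9% → the multi-step checkout
Search: the multi-step checkout 263/693 = 38.0%, Flow A 362/759 = 47.7% → Flow A
Display: the multi-step checkout 1302/1981 = 65.7%, Flow A 1084/1515 = 71.6% → Flow A
Overall: the multi-step checkout 1596/2845 = 56.1%, Flow A 1465/2448 = 59.8% → Flow A
Neither sweeps: the multi-step checkout wins 1 of 3 groups, Flow A wins 2. Flow A wins overall but not every group — no Simpson reversal.

No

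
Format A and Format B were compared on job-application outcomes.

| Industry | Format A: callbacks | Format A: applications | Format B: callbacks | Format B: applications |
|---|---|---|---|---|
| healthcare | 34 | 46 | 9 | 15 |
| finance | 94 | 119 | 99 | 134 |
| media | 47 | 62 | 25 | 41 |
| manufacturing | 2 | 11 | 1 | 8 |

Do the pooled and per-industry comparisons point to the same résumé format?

Yes

Healthcare: Format A 34/46 = 73.9%, Format B 9/15 = 60.0% → Format A
Finance: Format A 94/119 = 79.0%, Format B 99/134 = 73.9% → Format A
Media: Format A 47/62 = 75.8%, Format B 25/41 = 61.0% → Format A
Manufacturing: Format A 2/11 = 18.2%, Format B 1/8 = 12.5% → Format A
Overall: Format A 177/238 = 74.4%, Format B 134/198 = 67.7% → Format A
Format A wins overall and in every industry group — no reversal.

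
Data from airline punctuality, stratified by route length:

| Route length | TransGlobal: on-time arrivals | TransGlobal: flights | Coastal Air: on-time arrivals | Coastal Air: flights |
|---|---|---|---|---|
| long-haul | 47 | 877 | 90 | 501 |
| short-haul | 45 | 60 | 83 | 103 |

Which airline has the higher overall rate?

Long-haul: TransGlobal 47/877 = 5.4%, Coastal Air 90/501 = 18.0% → Coastal Air
Short-haul: TransGlobal 45/60 = 75.0%, Coastal Air 83/103 = 80.6% → Coastal Air
Overall: TransGlobal 92/937 = 9.8%, Coastal Air 173/604 = 28.6% → Coastal Air

Coastal Air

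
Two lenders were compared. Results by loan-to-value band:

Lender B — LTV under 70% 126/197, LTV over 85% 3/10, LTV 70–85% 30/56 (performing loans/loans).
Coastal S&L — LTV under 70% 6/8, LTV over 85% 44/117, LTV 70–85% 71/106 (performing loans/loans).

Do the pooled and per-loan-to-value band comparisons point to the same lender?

LTV under 70%: Lender B 126/197 = 64.0%, Coastal S&L 6/8 = 75.0% → Coastal S&L
LTV over 85%: Lender B 3/10 = 30.0%, Coastal S&L 44/117 = 37.6% → Coastal S&L
LTV 70–85%: Lender B 30/56 = 53.6%, Coastal S&L 71/106 = 67.0% → Coastal S&L
Overall: Lender B 159/263 = 60.5%, Coastal S&L 121/231 = 52.4% → Lender B
Coastal S&L wins each loan-to-value group but Lender B wins overall — the comparison reverses. Coastal S&L's loans skew toward LTV over 85%, which has a lower base rate.

No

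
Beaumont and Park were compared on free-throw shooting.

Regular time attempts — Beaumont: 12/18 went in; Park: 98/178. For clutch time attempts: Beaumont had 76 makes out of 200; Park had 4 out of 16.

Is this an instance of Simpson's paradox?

Yes

Regular time: Beaumont 12/18 = 66.7%, Park 98/178 = 55.1% → Beaumont
Clutch time: Beaumont 76/200 = 38.0%, Park 4/16 = 25.0% → Beaumont
Overall: Beaumont 88/218 = 40.4%, Park 102/194 = 52.6% → Park
Beaumont wins each game group but Park wins overall — the comparison reverses. Beaumont's attempts skew toward clutch time, which has a lower base rate.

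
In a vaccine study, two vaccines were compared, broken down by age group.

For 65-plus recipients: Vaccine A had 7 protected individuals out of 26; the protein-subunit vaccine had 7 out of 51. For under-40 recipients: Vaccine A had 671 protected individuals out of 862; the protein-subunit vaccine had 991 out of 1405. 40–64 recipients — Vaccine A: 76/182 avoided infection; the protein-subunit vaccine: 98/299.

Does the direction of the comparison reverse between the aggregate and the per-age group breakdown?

No

65-plus: Vaccine A 7/26 = 26.9%, the protein-subunit vaccine 7/51 = 13.7% → Vaccine A
Under-40: Vaccine A 671/862 = 77.8%, the protein-subunit vaccine 991/1405 = 70.5% → Vaccine A
40–64: Vaccine A 76/182 = 41.8%, the protein-subunit vaccine 98/299 = 32.8% → Vaccine A
Overall: Vaccine A 754/1070 = 70.5%, the protein-subunit vaccine 1096/1755 = 62.5% → Vaccine A
Vaccine A wins overall and in every age group — no reversal.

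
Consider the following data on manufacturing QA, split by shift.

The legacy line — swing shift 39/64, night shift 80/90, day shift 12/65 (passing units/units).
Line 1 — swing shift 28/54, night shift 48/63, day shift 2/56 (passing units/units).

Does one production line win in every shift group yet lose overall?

No

Swing shift: the legacy line 39/64 = 60.9%, Line 1 28/54 = 51.9% → the legacy line
Night shift: the legacy line 80/90 = 88.9%, Line 1 48/63 = 76.2% → the legacy line
Day shift: the legacy line 12/65 = 18.5%, Line 1 2/56 = 3.6% → the legacy line
Overall: the legacy line 131/219 = 59.8%, Line 1 78/173 = 45.1% → the legacy line
The legacy line wins overall and in every shift group — no reversal.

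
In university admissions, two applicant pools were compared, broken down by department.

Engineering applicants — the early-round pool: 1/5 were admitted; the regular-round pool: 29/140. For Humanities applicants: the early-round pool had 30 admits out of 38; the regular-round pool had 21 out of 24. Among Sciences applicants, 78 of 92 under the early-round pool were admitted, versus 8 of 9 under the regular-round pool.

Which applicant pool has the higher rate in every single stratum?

the regular-round pool

Engineering: the early-round pool 1/5 = 20.0%, the regular-round pool 29/140 = 20.7% → the regular-round pool
Humanities: the early-round pool 30/38 = 78.9%, the regular-round pool 21/24 = 87.5% → the regular-round pool
Sciences: the early-round pool 78/92 = 84.8%, the regular-round pool 8/9 = 88.9% → the regular-round pool
The regular-round pool has the higher rate in all 3 groups.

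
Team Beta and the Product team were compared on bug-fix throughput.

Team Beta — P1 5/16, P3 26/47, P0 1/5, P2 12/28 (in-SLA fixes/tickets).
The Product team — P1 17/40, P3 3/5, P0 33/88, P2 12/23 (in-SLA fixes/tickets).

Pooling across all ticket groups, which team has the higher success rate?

Team Beta

P1: Team Beta 5/16 = 31.2%, the Product team 17/40 = 42.5% → the Product team
P3: Team Beta 26/47 = 55.3%, the Product team 3/5 = 60.0% → the Product team
P0: Team Beta 1/5 = 20.0%, the Product team 33/88 = 37.5% → the Product team
P2: Team Beta 12/28 = 42.9%, the Product team 12/23 = 52.2% → the Product team
Overall: Team Beta 44/96 = 45.8%, the Product team 65/156 = 41.7% → Team Beta
(The Product team wins every ticket group but Team Beta wins overall — the Product team's tickets skew toward the low-rate P0 group.)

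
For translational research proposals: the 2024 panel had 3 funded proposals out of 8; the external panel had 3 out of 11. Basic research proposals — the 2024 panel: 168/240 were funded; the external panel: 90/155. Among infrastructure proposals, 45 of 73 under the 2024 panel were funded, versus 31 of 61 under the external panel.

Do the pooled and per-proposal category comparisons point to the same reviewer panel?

Yes

Translational research: the 2024 panel 3/8 = 37.5%, the external panel 3/11 = 27.3% → the 2024 panel
Basic research: the 2024 panel 168/240 = 70.0%, the external panel 90/155 = 58.1% → the 2024 panel
Infrastructure: the 2024 panel 45/73 = 61.6%, the external panel 31/61 = 50.8% → the 2024 panel
Overall: the 2024 panel 216/321 = 67.3%, the external panel 124/227 = 54.6% → the 2024 panel
The 2024 panel wins overall and in every proposal group — no reversal.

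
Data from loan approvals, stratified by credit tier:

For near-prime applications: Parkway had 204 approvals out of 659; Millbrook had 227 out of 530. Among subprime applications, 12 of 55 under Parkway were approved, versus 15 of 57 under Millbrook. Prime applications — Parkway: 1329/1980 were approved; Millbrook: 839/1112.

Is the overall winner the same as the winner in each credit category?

Yes

Near-prime: Parkway 204/659 = 31.0%, Millbrook 227/530 = 42.8% → Millbrook
Subprime: Parkway 12/55 = 21.8%, Millbrook 15/57 = 26.3% → Millbrook
Prime: Parkway 1329/1980 = 67.1%, Millbrook 839/1112 = 75.4% → Millbrook
Overall: Parkway 1545/2694 = 57.3%, Millbrook 1081/1699 = 63.6% → Millbrook
Millbrook wins overall and in every credit group — no reversal.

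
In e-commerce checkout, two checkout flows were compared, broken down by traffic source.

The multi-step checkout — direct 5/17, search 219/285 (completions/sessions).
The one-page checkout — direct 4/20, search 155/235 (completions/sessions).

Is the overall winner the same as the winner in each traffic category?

Yes

Direct: the multi-step checkout 5/17 = 29.4%, the one-page checkout 4/20 = 20.0% → the multi-step checkout
Search: the multi-step checkout 219/285 = 76.8%, the one-page checkout 155/235 = 66.0% → the multi-step checkout
Overall: the multi-step checkout 224/302 = 74.2%, the one-page checkout 159/255 = 62.4% → the multi-step checkout
The multi-step checkout wins overall and in every traffic group — no reversal.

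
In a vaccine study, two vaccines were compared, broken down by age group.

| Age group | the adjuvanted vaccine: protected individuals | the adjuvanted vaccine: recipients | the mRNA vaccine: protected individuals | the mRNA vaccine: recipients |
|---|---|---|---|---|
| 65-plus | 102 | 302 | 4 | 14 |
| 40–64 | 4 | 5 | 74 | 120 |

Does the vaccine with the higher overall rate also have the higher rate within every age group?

No

65-plus: the adjuvanted vaccine 102/302 = 33.8%, the mRNA vaccine 4/14 = 28.6% → the adjuvanted vaccine
40–64: the adjuvanted vaccine 4/5 = 80.0%, the mRNA vaccine 74/120 = 61.7% → the adjuvanted vaccine
Overall: the adjuvanted vaccine 106/307 = 34.5%, the mRNA vaccine 78/134 = 58.2% → the mRNA vaccine
The adjuvanted vaccine wins each age group but the mRNA vaccine wins overall — the comparison reverses. The adjuvanted vaccine's recipients skew toward 65-plus, which has a lower base rate.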